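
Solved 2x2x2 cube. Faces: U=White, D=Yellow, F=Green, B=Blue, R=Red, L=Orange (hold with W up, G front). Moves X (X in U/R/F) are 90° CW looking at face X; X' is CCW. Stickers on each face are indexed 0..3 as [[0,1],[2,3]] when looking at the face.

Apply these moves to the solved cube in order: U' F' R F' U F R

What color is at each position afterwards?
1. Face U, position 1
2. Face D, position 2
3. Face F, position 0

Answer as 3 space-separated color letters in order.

After move 1 (U'): U=WWWW F=OOGG R=GGRR B=RRBB L=BBOO
After move 2 (F'): F=OGOG U=WWGR R=YGYR D=BOYY L=BWOW
After move 3 (R): R=YYRG U=WGGG F=OOOY D=BBYR B=RRWB
After move 4 (F'): F=OYOO U=WGYR R=BYBG D=WWYR L=BGOG
After move 5 (U): U=YWRG F=BYOO R=RRBG B=BGWB L=OYOG
After move 6 (F): F=OBOY U=YWGY R=RRGG D=BRYR L=OWOW
After move 7 (R): R=GRGR U=YBGY F=OROR D=BWYB B=YGWB
Query 1: U[1] = B
Query 2: D[2] = Y
Query 3: F[0] = O

Answer: B Y O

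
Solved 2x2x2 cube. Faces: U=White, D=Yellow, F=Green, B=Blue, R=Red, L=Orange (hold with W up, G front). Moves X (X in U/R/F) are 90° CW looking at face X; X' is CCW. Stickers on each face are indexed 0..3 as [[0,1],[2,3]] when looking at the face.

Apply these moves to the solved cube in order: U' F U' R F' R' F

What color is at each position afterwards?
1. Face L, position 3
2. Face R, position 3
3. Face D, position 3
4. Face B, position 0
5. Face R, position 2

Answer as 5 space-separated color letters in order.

Answer: Y R G W O

Derivation:
After move 1 (U'): U=WWWW F=OOGG R=GGRR B=RRBB L=BBOO
After move 2 (F): F=GOGO U=WWOB R=WGWR D=RGYY L=BYOY
After move 3 (U'): U=WBWO F=BYGO R=GOWR B=WGBB L=RROY
After move 4 (R): R=WGRO U=WYWO F=BGGY D=RBYW B=OGBB
After move 5 (F'): F=GYBG U=WYWR R=BGRO D=RYYW L=ROOW
After move 6 (R'): R=GOBR U=WBWO F=GYBR D=RYYG B=WGYB
After move 7 (F): F=BGRY U=WBWO R=WOOR D=BGYG L=RROY
Query 1: L[3] = Y
Query 2: R[3] = R
Query 3: D[3] = G
Query 4: B[0] = W
Query 5: R[2] = O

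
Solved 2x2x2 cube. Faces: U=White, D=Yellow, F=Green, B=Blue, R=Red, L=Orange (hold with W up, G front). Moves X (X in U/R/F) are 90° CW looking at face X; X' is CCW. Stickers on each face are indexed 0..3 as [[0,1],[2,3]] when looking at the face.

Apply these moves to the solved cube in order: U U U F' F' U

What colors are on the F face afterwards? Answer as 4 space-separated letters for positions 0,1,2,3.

Answer: O G O O

Derivation:
After move 1 (U): U=WWWW F=RRGG R=BBRR B=OOBB L=GGOO
After move 2 (U): U=WWWW F=BBGG R=OORR B=GGBB L=RROO
After move 3 (U): U=WWWW F=OOGG R=GGRR B=RRBB L=BBOO
After move 4 (F'): F=OGOG U=WWGR R=YGYR D=BOYY L=BWOW
After move 5 (F'): F=GGOO U=WWYY R=OGBR D=WWYY L=BROG
After move 6 (U): U=YWYW F=OGOO R=RRBR B=BRBB L=GGOG
Query: F face = OGOO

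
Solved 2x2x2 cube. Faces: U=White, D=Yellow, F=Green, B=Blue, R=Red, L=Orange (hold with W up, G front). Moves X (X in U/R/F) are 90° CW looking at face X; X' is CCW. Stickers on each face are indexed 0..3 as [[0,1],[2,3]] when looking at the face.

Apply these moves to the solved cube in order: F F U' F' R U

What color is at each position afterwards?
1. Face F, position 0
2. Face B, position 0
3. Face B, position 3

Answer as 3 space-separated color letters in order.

After move 1 (F): F=GGGG U=WWOO R=WRWR D=RRYY L=OYOY
After move 2 (F): F=GGGG U=WWYY R=OROR D=WWYY L=OROR
After move 3 (U'): U=WYWY F=ORGG R=GGOR B=ORBB L=BBOR
After move 4 (F'): F=RGOG U=WYGO R=WGWR D=BRYY L=BYOW
After move 5 (R): R=WWRG U=WGGG F=RROY D=BBYO B=ORYB
After move 6 (U): U=GWGG F=WWOY R=ORRG B=BYYB L=RROW
Query 1: F[0] = W
Query 2: B[0] = B
Query 3: B[3] = B

Answer: W B B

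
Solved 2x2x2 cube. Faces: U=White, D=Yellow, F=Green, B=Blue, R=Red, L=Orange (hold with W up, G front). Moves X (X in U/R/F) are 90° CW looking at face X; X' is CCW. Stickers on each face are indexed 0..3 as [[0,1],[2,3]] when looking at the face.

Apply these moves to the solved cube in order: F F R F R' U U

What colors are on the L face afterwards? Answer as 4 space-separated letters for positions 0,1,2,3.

After move 1 (F): F=GGGG U=WWOO R=WRWR D=RRYY L=OYOY
After move 2 (F): F=GGGG U=WWYY R=OROR D=WWYY L=OROR
After move 3 (R): R=OORR U=WGYG F=GWGY D=WBYB B=YBWB
After move 4 (F): F=GGYW U=WGRR R=YOGR D=ROYB L=OWOB
After move 5 (R'): R=ORYG U=WWRY F=GGYR D=RGYW B=BBOB
After move 6 (U): U=RWYW F=ORYR R=BBYG B=OWOB L=GGOB
After move 7 (U): U=YRWW F=BBYR R=OWYG B=GGOB L=OROB
Query: L face = OROB

Answer: O R O B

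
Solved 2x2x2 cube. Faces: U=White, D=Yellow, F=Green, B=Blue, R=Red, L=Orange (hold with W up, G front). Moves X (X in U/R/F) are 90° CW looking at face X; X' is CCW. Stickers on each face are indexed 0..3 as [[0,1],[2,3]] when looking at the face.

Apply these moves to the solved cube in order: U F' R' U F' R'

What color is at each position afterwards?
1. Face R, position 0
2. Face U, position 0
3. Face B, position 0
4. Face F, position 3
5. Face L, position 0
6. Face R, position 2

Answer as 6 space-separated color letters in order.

Answer: O B G Y R G

Derivation:
After move 1 (U): U=WWWW F=RRGG R=BBRR B=OOBB L=GGOO
After move 2 (F'): F=RGRG U=WWBR R=YBYR D=GOYY L=GWOW
After move 3 (R'): R=BRYY U=WBBO F=RWRR D=GGYG B=YOOB
After move 4 (U): U=BWOB F=BRRR R=YOYY B=GWOB L=RWOW
After move 5 (F'): F=RRBR U=BWYY R=GOGY D=WWYG L=RBOO
After move 6 (R'): R=OYGG U=BOYG F=RWBY D=WRYR B=GWWB
Query 1: R[0] = O
Query 2: U[0] = B
Query 3: B[0] = G
Query 4: F[3] = Y
Query 5: L[0] = R
Query 6: R[2] = G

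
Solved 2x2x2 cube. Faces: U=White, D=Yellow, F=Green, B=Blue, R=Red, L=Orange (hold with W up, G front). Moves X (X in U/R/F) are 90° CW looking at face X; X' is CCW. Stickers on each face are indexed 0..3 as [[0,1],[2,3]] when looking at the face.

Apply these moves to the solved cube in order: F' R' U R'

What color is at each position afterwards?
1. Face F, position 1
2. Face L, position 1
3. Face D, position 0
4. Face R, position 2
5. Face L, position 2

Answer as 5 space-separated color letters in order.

After move 1 (F'): F=GGGG U=WWRR R=YRYR D=OOYY L=OWOW
After move 2 (R'): R=RRYY U=WBRB F=GWGR D=OGYG B=YBOB
After move 3 (U): U=RWBB F=RRGR R=YBYY B=OWOB L=GWOW
After move 4 (R'): R=BYYY U=ROBO F=RWGB D=ORYR B=GWGB
Query 1: F[1] = W
Query 2: L[1] = W
Query 3: D[0] = O
Query 4: R[2] = Y
Query 5: L[2] = O

Answer: W W O Y O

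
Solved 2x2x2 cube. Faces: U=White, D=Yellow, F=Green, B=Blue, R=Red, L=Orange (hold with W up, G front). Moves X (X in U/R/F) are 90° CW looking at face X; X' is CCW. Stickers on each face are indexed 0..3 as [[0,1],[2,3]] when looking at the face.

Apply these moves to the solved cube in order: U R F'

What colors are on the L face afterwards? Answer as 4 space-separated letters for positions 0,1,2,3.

Answer: G G O W

Derivation:
After move 1 (U): U=WWWW F=RRGG R=BBRR B=OOBB L=GGOO
After move 2 (R): R=RBRB U=WRWG F=RYGY D=YBYO B=WOWB
After move 3 (F'): F=YYRG U=WRRR R=BBYB D=GOYO L=GGOW
Query: L face = GGOW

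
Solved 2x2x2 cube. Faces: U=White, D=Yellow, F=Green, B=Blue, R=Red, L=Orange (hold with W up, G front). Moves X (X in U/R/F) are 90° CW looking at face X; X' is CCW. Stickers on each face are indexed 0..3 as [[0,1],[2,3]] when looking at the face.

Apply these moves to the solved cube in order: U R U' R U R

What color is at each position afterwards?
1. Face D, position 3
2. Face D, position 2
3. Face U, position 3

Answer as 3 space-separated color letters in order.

Answer: W Y O

Derivation:
After move 1 (U): U=WWWW F=RRGG R=BBRR B=OOBB L=GGOO
After move 2 (R): R=RBRB U=WRWG F=RYGY D=YBYO B=WOWB
After move 3 (U'): U=RGWW F=GGGY R=RYRB B=RBWB L=WOOO
After move 4 (R): R=RRBY U=RGWY F=GBGO D=YWYR B=WBGB
After move 5 (U): U=WRYG F=RRGO R=WBBY B=WOGB L=GBOO
After move 6 (R): R=BWYB U=WRYO F=RWGR D=YGYW B=GORB
Query 1: D[3] = W
Query 2: D[2] = Y
Query 3: U[3] = O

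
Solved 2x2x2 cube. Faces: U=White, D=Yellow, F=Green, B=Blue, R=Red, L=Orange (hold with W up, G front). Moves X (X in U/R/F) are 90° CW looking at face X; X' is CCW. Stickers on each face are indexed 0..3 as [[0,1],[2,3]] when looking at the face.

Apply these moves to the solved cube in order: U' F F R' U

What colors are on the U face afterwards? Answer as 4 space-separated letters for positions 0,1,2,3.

After move 1 (U'): U=WWWW F=OOGG R=GGRR B=RRBB L=BBOO
After move 2 (F): F=GOGO U=WWOB R=WGWR D=RGYY L=BYOY
After move 3 (F): F=GGOO U=WWYY R=OGBR D=WWYY L=BROG
After move 4 (R'): R=GROB U=WBYR F=GWOY D=WGYO B=YRWB
After move 5 (U): U=YWRB F=GROY R=YROB B=BRWB L=GWOG
Query: U face = YWRB

Answer: Y W R B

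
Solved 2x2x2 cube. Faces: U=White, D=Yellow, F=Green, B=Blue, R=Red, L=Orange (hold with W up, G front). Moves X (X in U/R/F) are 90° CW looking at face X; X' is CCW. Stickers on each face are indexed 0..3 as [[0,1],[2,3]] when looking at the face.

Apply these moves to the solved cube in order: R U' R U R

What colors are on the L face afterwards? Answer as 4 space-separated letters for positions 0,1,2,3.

Answer: O B O O

Derivation:
After move 1 (R): R=RRRR U=WGWG F=GYGY D=YBYB B=WBWB
After move 2 (U'): U=GGWW F=OOGY R=GYRR B=RRWB L=WBOO
After move 3 (R): R=RGRY U=GOWY F=OBGB D=YWYR B=WRGB
After move 4 (U): U=WGYO F=RGGB R=WRRY B=WBGB L=OBOO
After move 5 (R): R=RWYR U=WGYB F=RWGR D=YGYW B=OBGB
Query: L face = OBOO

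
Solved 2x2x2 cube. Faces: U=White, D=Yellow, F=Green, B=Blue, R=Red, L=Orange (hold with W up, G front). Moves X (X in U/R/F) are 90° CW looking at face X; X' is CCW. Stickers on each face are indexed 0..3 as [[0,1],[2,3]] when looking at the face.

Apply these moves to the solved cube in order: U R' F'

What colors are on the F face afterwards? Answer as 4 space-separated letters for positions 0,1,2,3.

After move 1 (U): U=WWWW F=RRGG R=BBRR B=OOBB L=GGOO
After move 2 (R'): R=BRBR U=WBWO F=RWGW D=YRYG B=YOYB
After move 3 (F'): F=WWRG U=WBBB R=RRYR D=GOYG L=GOOW
Query: F face = WWRG

Answer: W W R G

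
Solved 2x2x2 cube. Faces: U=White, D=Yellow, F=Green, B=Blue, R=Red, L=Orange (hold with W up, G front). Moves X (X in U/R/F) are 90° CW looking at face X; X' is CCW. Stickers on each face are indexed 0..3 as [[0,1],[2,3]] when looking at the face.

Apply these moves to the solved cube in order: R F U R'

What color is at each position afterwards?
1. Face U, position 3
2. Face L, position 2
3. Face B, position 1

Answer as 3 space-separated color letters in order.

After move 1 (R): R=RRRR U=WGWG F=GYGY D=YBYB B=WBWB
After move 2 (F): F=GGYY U=WGOO R=WRGR D=RRYB L=OYOB
After move 3 (U): U=OWOG F=WRYY R=WBGR B=OYWB L=GGOB
After move 4 (R'): R=BRWG U=OWOO F=WWYG D=RRYY B=BYRB
Query 1: U[3] = O
Query 2: L[2] = O
Query 3: B[1] = Y

Answer: O O Y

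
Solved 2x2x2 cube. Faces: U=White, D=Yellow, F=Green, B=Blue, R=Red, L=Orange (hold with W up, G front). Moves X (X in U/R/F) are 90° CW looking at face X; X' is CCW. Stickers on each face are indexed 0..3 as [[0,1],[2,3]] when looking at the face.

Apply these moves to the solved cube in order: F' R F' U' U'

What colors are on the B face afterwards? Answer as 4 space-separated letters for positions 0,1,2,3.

Answer: O Y W B

Derivation:
After move 1 (F'): F=GGGG U=WWRR R=YRYR D=OOYY L=OWOW
After move 2 (R): R=YYRR U=WGRG F=GOGY D=OBYB B=RBWB
After move 3 (F'): F=OYGG U=WGYR R=BYOR D=WWYB L=OGOR
After move 4 (U'): U=GRWY F=OGGG R=OYOR B=BYWB L=RBOR
After move 5 (U'): U=RYGW F=RBGG R=OGOR B=OYWB L=BYOR
Query: B face = OYWB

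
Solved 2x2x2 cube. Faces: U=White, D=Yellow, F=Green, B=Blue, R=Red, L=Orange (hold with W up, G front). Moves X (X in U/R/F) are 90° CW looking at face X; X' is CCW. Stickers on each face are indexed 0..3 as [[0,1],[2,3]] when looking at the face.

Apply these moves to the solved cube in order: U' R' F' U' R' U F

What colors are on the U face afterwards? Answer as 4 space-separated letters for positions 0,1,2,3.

Answer: W B W G

Derivation:
After move 1 (U'): U=WWWW F=OOGG R=GGRR B=RRBB L=BBOO
After move 2 (R'): R=GRGR U=WBWR F=OWGW D=YOYG B=YRYB
After move 3 (F'): F=WWOG U=WBGG R=ORYR D=BOYG L=BROW
After move 4 (U'): U=BGWG F=BROG R=WWYR B=ORYB L=YROW
After move 5 (R'): R=WRWY U=BYWO F=BGOG D=BRYG B=GROB
After move 6 (U): U=WBOY F=WROG R=GRWY B=YROB L=BGOW
After move 7 (F): F=OWGR U=WBWG R=ORYY D=WGYG L=BBOR
Query: U face = WBWG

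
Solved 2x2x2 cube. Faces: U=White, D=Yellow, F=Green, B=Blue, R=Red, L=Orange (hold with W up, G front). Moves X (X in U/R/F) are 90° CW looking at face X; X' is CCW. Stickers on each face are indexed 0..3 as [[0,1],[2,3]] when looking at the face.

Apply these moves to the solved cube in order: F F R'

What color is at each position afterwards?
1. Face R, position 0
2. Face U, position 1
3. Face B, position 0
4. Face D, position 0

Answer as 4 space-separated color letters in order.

Answer: R B Y W

Derivation:
After move 1 (F): F=GGGG U=WWOO R=WRWR D=RRYY L=OYOY
After move 2 (F): F=GGGG U=WWYY R=OROR D=WWYY L=OROR
After move 3 (R'): R=RROO U=WBYB F=GWGY D=WGYG B=YBWB
Query 1: R[0] = R
Query 2: U[1] = B
Query 3: B[0] = Y
Query 4: D[0] = W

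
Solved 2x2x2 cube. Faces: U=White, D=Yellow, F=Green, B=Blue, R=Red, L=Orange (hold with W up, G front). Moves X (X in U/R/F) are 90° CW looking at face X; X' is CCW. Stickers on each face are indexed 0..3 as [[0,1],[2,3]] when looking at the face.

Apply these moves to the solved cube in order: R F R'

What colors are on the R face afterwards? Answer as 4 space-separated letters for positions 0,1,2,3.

Answer: R R W G

Derivation:
After move 1 (R): R=RRRR U=WGWG F=GYGY D=YBYB B=WBWB
After move 2 (F): F=GGYY U=WGOO R=WRGR D=RRYB L=OYOB
After move 3 (R'): R=RRWG U=WWOW F=GGYO D=RGYY B=BBRB
Query: R face = RRWG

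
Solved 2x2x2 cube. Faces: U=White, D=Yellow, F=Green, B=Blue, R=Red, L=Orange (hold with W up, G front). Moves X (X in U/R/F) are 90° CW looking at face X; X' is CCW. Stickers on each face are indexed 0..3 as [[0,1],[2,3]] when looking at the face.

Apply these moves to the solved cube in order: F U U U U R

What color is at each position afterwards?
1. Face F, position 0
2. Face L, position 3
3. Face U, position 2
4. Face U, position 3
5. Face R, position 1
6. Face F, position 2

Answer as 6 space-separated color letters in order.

After move 1 (F): F=GGGG U=WWOO R=WRWR D=RRYY L=OYOY
After move 2 (U): U=OWOW F=WRGG R=BBWR B=OYBB L=GGOY
After move 3 (U): U=OOWW F=BBGG R=OYWR B=GGBB L=WROY
After move 4 (U): U=WOWO F=OYGG R=GGWR B=WRBB L=BBOY
After move 5 (U): U=WWOO F=GGGG R=WRWR B=BBBB L=OYOY
After move 6 (R): R=WWRR U=WGOG F=GRGY D=RBYB B=OBWB
Query 1: F[0] = G
Query 2: L[3] = Y
Query 3: U[2] = O
Query 4: U[3] = G
Query 5: R[1] = W
Query 6: F[2] = G

Answer: G Y O G W G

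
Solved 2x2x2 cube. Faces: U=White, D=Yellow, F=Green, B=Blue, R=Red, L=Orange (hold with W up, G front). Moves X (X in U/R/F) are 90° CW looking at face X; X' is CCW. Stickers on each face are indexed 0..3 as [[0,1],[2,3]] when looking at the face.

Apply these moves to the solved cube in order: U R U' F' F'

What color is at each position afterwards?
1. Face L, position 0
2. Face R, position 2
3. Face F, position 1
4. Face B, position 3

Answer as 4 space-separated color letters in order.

After move 1 (U): U=WWWW F=RRGG R=BBRR B=OOBB L=GGOO
After move 2 (R): R=RBRB U=WRWG F=RYGY D=YBYO B=WOWB
After move 3 (U'): U=RGWW F=GGGY R=RYRB B=RBWB L=WOOO
After move 4 (F'): F=GYGG U=RGRR R=BYYB D=OOYO L=WWOW
After move 5 (F'): F=YGGG U=RGBY R=OYOB D=WWYO L=WROR
Query 1: L[0] = W
Query 2: R[2] = O
Query 3: F[1] = G
Query 4: B[3] = B

Answer: W O G B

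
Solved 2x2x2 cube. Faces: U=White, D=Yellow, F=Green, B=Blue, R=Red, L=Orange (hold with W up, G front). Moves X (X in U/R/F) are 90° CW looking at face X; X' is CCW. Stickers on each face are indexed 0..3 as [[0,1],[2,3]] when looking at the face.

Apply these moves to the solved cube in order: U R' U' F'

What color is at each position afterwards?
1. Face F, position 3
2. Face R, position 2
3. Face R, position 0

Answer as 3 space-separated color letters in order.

Answer: G Y R

Derivation:
After move 1 (U): U=WWWW F=RRGG R=BBRR B=OOBB L=GGOO
After move 2 (R'): R=BRBR U=WBWO F=RWGW D=YRYG B=YOYB
After move 3 (U'): U=BOWW F=GGGW R=RWBR B=BRYB L=YOOO
After move 4 (F'): F=GWGG U=BORB R=RWYR D=OOYG L=YWOW
Query 1: F[3] = G
Query 2: R[2] = Y
Query 3: R[0] = R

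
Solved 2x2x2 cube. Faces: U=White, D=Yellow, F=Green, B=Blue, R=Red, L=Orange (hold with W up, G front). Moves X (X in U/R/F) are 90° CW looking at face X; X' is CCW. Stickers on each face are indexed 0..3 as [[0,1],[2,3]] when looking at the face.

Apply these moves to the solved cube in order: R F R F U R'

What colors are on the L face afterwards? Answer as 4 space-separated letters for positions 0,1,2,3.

Answer: Y G O W

Derivation:
After move 1 (R): R=RRRR U=WGWG F=GYGY D=YBYB B=WBWB
After move 2 (F): F=GGYY U=WGOO R=WRGR D=RRYB L=OYOB
After move 3 (R): R=GWRR U=WGOY F=GRYB D=RWYW B=OBGB
After move 4 (F): F=YGBR U=WGBY R=OWYR D=RGYW L=OROW
After move 5 (U): U=BWYG F=OWBR R=OBYR B=ORGB L=YGOW
After move 6 (R'): R=BROY U=BGYO F=OWBG D=RWYR B=WRGB
Query: L face = YGOW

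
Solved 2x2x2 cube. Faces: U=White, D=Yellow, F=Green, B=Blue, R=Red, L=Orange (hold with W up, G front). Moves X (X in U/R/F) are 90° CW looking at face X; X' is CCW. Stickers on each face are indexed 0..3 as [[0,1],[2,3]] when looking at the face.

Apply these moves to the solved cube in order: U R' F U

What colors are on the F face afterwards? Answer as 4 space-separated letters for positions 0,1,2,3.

After move 1 (U): U=WWWW F=RRGG R=BBRR B=OOBB L=GGOO
After move 2 (R'): R=BRBR U=WBWO F=RWGW D=YRYG B=YOYB
After move 3 (F): F=GRWW U=WBOG R=WROR D=BBYG L=GYOR
After move 4 (U): U=OWGB F=WRWW R=YOOR B=GYYB L=GROR
Query: F face = WRWW

Answer: W R W W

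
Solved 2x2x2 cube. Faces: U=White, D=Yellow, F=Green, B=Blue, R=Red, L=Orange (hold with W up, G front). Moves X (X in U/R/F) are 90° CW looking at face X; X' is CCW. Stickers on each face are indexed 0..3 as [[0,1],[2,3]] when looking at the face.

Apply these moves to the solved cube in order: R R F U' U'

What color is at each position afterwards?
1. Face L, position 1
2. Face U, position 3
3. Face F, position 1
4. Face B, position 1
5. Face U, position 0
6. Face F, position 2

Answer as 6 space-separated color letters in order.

After move 1 (R): R=RRRR U=WGWG F=GYGY D=YBYB B=WBWB
After move 2 (R): R=RRRR U=WYWY F=GBGB D=YWYW B=GBGB
After move 3 (F): F=GGBB U=WYOO R=WRYR D=RRYW L=OYOW
After move 4 (U'): U=YOWO F=OYBB R=GGYR B=WRGB L=GBOW
After move 5 (U'): U=OOYW F=GBBB R=OYYR B=GGGB L=WROW
Query 1: L[1] = R
Query 2: U[3] = W
Query 3: F[1] = B
Query 4: B[1] = G
Query 5: U[0] = O
Query 6: F[2] = B

Answer: R W B G O B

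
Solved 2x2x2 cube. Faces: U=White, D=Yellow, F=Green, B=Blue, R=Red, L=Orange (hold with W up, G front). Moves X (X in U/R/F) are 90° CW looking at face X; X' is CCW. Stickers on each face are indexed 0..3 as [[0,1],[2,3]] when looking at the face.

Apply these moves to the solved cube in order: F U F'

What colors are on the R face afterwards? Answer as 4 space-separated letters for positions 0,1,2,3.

Answer: R B R R

Derivation:
After move 1 (F): F=GGGG U=WWOO R=WRWR D=RRYY L=OYOY
After move 2 (U): U=OWOW F=WRGG R=BBWR B=OYBB L=GGOY
After move 3 (F'): F=RGWG U=OWBW R=RBRR D=GYYY L=GWOO
Query: R face = RBRR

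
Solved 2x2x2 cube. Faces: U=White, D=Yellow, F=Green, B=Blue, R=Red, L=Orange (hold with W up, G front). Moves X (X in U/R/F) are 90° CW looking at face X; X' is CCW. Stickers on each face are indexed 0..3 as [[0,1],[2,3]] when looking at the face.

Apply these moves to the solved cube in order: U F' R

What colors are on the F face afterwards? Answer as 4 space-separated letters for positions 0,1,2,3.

After move 1 (U): U=WWWW F=RRGG R=BBRR B=OOBB L=GGOO
After move 2 (F'): F=RGRG U=WWBR R=YBYR D=GOYY L=GWOW
After move 3 (R): R=YYRB U=WGBG F=RORY D=GBYO B=ROWB
Query: F face = RORY

Answer: R O R Y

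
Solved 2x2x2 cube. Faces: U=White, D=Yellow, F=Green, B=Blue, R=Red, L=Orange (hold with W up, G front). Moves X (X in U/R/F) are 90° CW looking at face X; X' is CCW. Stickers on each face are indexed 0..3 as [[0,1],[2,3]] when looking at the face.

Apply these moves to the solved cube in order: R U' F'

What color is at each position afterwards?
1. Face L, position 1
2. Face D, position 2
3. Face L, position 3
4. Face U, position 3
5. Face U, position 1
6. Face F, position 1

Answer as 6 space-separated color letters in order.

After move 1 (R): R=RRRR U=WGWG F=GYGY D=YBYB B=WBWB
After move 2 (U'): U=GGWW F=OOGY R=GYRR B=RRWB L=WBOO
After move 3 (F'): F=OYOG U=GGGR R=BYYR D=BOYB L=WWOW
Query 1: L[1] = W
Query 2: D[2] = Y
Query 3: L[3] = W
Query 4: U[3] = R
Query 5: U[1] = G
Query 6: F[1] = Y

Answer: W Y W R G Y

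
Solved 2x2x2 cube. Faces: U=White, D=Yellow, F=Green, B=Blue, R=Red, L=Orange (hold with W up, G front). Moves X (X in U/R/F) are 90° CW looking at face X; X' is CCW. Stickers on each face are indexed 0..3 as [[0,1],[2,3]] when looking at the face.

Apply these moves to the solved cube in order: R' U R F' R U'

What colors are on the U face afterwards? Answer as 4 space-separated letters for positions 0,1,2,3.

After move 1 (R'): R=RRRR U=WBWB F=GWGW D=YGYG B=YBYB
After move 2 (U): U=WWBB F=RRGW R=YBRR B=OOYB L=GWOO
After move 3 (R): R=RYRB U=WRBW F=RGGG D=YYYO B=BOWB
After move 4 (F'): F=GGRG U=WRRR R=YYYB D=WOYO L=GWOB
After move 5 (R): R=YYBY U=WGRG F=GORO D=WWYB B=RORB
After move 6 (U'): U=GGWR F=GWRO R=GOBY B=YYRB L=ROOB
Query: U face = GGWR

Answer: G G W R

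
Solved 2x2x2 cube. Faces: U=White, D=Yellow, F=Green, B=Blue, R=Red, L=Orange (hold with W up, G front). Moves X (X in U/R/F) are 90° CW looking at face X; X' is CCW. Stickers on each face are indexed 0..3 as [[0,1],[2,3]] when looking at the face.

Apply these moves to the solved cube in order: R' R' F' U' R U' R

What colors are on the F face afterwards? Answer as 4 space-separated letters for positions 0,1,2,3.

After move 1 (R'): R=RRRR U=WBWB F=GWGW D=YGYG B=YBYB
After move 2 (R'): R=RRRR U=WYWY F=GBGB D=YWYW B=GBGB
After move 3 (F'): F=BBGG U=WYRR R=WRYR D=OOYW L=OYOW
After move 4 (U'): U=YRWR F=OYGG R=BBYR B=WRGB L=GBOW
After move 5 (R): R=YBRB U=YYWG F=OOGW D=OGYW B=RRRB
After move 6 (U'): U=YGYW F=GBGW R=OORB B=YBRB L=RROW
After move 7 (R): R=ROBO U=YBYW F=GGGW D=ORYY B=WBGB
Query: F face = GGGW

Answer: G G G W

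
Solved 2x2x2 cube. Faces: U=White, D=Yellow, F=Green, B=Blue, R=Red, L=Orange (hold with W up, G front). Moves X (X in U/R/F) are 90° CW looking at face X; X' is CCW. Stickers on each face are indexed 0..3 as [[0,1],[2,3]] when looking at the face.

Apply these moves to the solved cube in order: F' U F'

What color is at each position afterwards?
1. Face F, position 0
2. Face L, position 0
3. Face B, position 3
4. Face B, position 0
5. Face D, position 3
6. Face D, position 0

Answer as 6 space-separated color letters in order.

After move 1 (F'): F=GGGG U=WWRR R=YRYR D=OOYY L=OWOW
After move 2 (U): U=RWRW F=YRGG R=BBYR B=OWBB L=GGOW
After move 3 (F'): F=RGYG U=RWBY R=OBOR D=GWYY L=GWOR
Query 1: F[0] = R
Query 2: L[0] = G
Query 3: B[3] = B
Query 4: B[0] = O
Query 5: D[3] = Y
Query 6: D[0] = G

Answer: R G B O Y G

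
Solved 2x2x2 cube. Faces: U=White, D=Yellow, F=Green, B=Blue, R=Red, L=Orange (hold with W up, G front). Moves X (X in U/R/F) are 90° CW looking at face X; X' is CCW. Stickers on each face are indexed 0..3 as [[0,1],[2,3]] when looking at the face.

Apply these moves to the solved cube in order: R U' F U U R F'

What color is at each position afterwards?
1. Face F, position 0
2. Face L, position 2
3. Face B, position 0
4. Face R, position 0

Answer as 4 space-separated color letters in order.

Answer: G O G W

Derivation:
After move 1 (R): R=RRRR U=WGWG F=GYGY D=YBYB B=WBWB
After move 2 (U'): U=GGWW F=OOGY R=GYRR B=RRWB L=WBOO
After move 3 (F): F=GOYO U=GGOB R=WYWR D=RGYB L=WYOB
After move 4 (U): U=OGBG F=WYYO R=RRWR B=WYWB L=GOOB
After move 5 (U): U=BOGG F=RRYO R=WYWR B=GOWB L=WYOB
After move 6 (R): R=WWRY U=BRGO F=RGYB D=RWYG B=GOOB
After move 7 (F'): F=GBRY U=BRWR R=WWRY D=YBYG L=WOOG
Query 1: F[0] = G
Query 2: L[2] = O
Query 3: B[0] = G
Query 4: R[0] = W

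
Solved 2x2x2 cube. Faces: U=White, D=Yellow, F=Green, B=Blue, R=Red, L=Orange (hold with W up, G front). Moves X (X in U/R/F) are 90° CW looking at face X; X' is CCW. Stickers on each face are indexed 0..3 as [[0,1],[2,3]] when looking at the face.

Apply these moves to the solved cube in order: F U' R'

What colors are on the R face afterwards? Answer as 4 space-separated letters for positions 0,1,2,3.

Answer: G R G W

Derivation:
After move 1 (F): F=GGGG U=WWOO R=WRWR D=RRYY L=OYOY
After move 2 (U'): U=WOWO F=OYGG R=GGWR B=WRBB L=BBOY
After move 3 (R'): R=GRGW U=WBWW F=OOGO D=RYYG B=YRRB
Query: R face = GRGW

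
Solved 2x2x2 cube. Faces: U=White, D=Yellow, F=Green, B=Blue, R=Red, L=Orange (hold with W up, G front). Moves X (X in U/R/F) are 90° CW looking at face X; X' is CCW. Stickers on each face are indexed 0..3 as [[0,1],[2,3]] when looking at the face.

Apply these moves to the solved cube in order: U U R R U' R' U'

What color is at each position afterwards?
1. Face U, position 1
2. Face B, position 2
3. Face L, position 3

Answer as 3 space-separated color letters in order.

After move 1 (U): U=WWWW F=RRGG R=BBRR B=OOBB L=GGOO
After move 2 (U): U=WWWW F=BBGG R=OORR B=GGBB L=RROO
After move 3 (R): R=RORO U=WBWG F=BYGY D=YBYG B=WGWB
After move 4 (R): R=RROO U=WYWY F=BBGG D=YWYW B=GGBB
After move 5 (U'): U=YYWW F=RRGG R=BBOO B=RRBB L=GGOO
After move 6 (R'): R=BOBO U=YBWR F=RYGW D=YRYG B=WRWB
After move 7 (U'): U=BRYW F=GGGW R=RYBO B=BOWB L=WROO
Query 1: U[1] = R
Query 2: B[2] = W
Query 3: L[3] = O

Answer: R W O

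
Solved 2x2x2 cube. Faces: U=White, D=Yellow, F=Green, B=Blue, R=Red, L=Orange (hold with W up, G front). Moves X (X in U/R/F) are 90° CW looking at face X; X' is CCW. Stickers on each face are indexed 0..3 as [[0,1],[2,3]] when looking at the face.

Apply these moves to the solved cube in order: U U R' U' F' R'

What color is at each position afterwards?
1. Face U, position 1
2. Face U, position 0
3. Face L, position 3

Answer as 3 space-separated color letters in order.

After move 1 (U): U=WWWW F=RRGG R=BBRR B=OOBB L=GGOO
After move 2 (U): U=WWWW F=BBGG R=OORR B=GGBB L=RROO
After move 3 (R'): R=OROR U=WBWG F=BWGW D=YBYG B=YGYB
After move 4 (U'): U=BGWW F=RRGW R=BWOR B=ORYB L=YGOO
After move 5 (F'): F=RWRG U=BGBO R=BWYR D=GOYG L=YWOW
After move 6 (R'): R=WRBY U=BYBO F=RGRO D=GWYG B=GROB
Query 1: U[1] = Y
Query 2: U[0] = B
Query 3: L[3] = W

Answer: Y B W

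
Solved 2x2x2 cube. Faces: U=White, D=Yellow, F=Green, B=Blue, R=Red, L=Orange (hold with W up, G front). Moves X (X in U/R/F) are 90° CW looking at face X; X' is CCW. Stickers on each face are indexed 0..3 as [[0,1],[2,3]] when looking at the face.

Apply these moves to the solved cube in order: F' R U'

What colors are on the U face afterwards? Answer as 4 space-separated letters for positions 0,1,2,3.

Answer: G G W R

Derivation:
After move 1 (F'): F=GGGG U=WWRR R=YRYR D=OOYY L=OWOW
After move 2 (R): R=YYRR U=WGRG F=GOGY D=OBYB B=RBWB
After move 3 (U'): U=GGWR F=OWGY R=GORR B=YYWB L=RBOW
Query: U face = GGWR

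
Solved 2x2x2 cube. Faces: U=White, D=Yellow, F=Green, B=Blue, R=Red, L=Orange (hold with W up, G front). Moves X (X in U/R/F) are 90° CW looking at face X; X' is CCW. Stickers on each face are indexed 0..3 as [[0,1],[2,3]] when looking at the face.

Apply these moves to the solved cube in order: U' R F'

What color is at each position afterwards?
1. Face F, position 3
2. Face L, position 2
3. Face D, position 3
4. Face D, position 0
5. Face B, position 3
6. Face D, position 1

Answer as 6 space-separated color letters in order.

After move 1 (U'): U=WWWW F=OOGG R=GGRR B=RRBB L=BBOO
After move 2 (R): R=RGRG U=WOWG F=OYGY D=YBYR B=WRWB
After move 3 (F'): F=YYOG U=WORR R=BGYG D=BOYR L=BGOW
Query 1: F[3] = G
Query 2: L[2] = O
Query 3: D[3] = R
Query 4: D[0] = B
Query 5: B[3] = B
Query 6: D[1] = O

Answer: G O R B B O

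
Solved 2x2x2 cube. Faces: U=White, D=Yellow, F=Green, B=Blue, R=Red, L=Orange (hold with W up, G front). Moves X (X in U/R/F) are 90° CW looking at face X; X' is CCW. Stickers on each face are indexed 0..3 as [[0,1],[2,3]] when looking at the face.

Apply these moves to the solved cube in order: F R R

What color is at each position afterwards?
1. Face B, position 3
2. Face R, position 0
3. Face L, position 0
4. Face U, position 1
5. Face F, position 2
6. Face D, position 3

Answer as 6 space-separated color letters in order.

After move 1 (F): F=GGGG U=WWOO R=WRWR D=RRYY L=OYOY
After move 2 (R): R=WWRR U=WGOG F=GRGY D=RBYB B=OBWB
After move 3 (R): R=RWRW U=WROY F=GBGB D=RWYO B=GBGB
Query 1: B[3] = B
Query 2: R[0] = R
Query 3: L[0] = O
Query 4: U[1] = R
Query 5: F[2] = G
Query 6: D[3] = O

Answer: B R O R G O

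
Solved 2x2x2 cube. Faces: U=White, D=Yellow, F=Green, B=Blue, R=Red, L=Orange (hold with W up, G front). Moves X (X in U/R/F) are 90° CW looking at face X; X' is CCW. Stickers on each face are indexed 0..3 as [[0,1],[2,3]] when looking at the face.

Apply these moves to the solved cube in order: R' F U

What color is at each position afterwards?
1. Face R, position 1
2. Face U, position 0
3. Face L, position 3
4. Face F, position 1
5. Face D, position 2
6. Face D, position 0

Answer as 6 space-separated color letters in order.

After move 1 (R'): R=RRRR U=WBWB F=GWGW D=YGYG B=YBYB
After move 2 (F): F=GGWW U=WBOO R=WRBR D=RRYG L=OYOG
After move 3 (U): U=OWOB F=WRWW R=YBBR B=OYYB L=GGOG
Query 1: R[1] = B
Query 2: U[0] = O
Query 3: L[3] = G
Query 4: F[1] = R
Query 5: D[2] = Y
Query 6: D[0] = R

Answer: B O G R Y R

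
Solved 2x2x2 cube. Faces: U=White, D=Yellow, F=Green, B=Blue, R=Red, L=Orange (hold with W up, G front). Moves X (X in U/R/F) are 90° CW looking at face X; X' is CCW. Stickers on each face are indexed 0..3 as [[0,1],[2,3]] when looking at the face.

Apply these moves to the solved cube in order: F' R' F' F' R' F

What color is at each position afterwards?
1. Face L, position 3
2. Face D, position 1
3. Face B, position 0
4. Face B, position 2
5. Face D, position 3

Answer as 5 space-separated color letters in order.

Answer: G R G R G

Derivation:
After move 1 (F'): F=GGGG U=WWRR R=YRYR D=OOYY L=OWOW
After move 2 (R'): R=RRYY U=WBRB F=GWGR D=OGYG B=YBOB
After move 3 (F'): F=WRGG U=WBRY R=GROY D=WWYG L=OBOR
After move 4 (F'): F=RGWG U=WBGO R=WRWY D=BRYG L=OYOR
After move 5 (R'): R=RYWW U=WOGY F=RBWO D=BGYG B=GBRB
After move 6 (F): F=WROB U=WORY R=GYYW D=WRYG L=OBOG
Query 1: L[3] = G
Query 2: D[1] = R
Query 3: B[0] = G
Query 4: B[2] = R
Query 5: D[3] = G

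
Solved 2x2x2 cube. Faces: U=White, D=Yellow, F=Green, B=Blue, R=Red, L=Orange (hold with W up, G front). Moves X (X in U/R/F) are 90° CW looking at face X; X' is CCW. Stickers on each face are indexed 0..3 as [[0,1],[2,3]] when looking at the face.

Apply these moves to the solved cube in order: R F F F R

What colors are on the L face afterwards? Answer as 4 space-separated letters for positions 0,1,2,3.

After move 1 (R): R=RRRR U=WGWG F=GYGY D=YBYB B=WBWB
After move 2 (F): F=GGYY U=WGOO R=WRGR D=RRYB L=OYOB
After move 3 (F): F=YGYG U=WGBY R=OROR D=GWYB L=OROR
After move 4 (F): F=YYGG U=WGRR R=BRYR D=OOYB L=OGOW
After move 5 (R): R=YBRR U=WYRG F=YOGB D=OWYW B=RBGB
Query: L face = OGOW

Answer: O G O W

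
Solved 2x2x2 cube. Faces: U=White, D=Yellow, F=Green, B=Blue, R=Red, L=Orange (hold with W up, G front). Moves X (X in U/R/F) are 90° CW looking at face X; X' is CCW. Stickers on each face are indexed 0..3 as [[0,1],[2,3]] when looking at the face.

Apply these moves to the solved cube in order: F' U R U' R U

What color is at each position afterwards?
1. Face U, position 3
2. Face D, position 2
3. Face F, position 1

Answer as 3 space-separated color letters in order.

After move 1 (F'): F=GGGG U=WWRR R=YRYR D=OOYY L=OWOW
After move 2 (U): U=RWRW F=YRGG R=BBYR B=OWBB L=GGOW
After move 3 (R): R=YBRB U=RRRG F=YOGY D=OBYO B=WWWB
After move 4 (U'): U=RGRR F=GGGY R=YORB B=YBWB L=WWOW
After move 5 (R): R=RYBO U=RGRY F=GBGO D=OWYY B=RBGB
After move 6 (U): U=RRYG F=RYGO R=RBBO B=WWGB L=GBOW
Query 1: U[3] = G
Query 2: D[2] = Y
Query 3: F[1] = Y

Answer: G Y Y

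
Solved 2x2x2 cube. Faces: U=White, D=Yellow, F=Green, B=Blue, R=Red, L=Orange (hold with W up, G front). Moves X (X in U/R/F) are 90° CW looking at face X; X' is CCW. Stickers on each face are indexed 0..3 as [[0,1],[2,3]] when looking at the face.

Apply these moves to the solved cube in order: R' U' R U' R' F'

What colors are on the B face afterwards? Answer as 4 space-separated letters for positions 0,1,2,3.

Answer: R G Y B

Derivation:
After move 1 (R'): R=RRRR U=WBWB F=GWGW D=YGYG B=YBYB
After move 2 (U'): U=BBWW F=OOGW R=GWRR B=RRYB L=YBOO
After move 3 (R): R=RGRW U=BOWW F=OGGG D=YYYR B=WRBB
After move 4 (U'): U=OWBW F=YBGG R=OGRW B=RGBB L=WROO
After move 5 (R'): R=GWOR U=OBBR F=YWGW D=YBYG B=RGYB
After move 6 (F'): F=WWYG U=OBGO R=BWYR D=ROYG L=WROB
Query: B face = RGYB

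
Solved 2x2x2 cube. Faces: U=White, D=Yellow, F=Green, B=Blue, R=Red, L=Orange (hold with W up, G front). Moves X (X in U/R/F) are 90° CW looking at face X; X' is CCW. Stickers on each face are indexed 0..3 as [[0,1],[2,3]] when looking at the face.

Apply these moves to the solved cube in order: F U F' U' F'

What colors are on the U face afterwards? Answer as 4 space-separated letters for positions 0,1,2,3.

After move 1 (F): F=GGGG U=WWOO R=WRWR D=RRYY L=OYOY
After move 2 (U): U=OWOW F=WRGG R=BBWR B=OYBB L=GGOY
After move 3 (F'): F=RGWG U=OWBW R=RBRR D=GYYY L=GWOO
After move 4 (U'): U=WWOB F=GWWG R=RGRR B=RBBB L=OYOO
After move 5 (F'): F=WGGW U=WWRR R=YGGR D=YOYY L=OBOO
Query: U face = WWRR

Answer: W W R R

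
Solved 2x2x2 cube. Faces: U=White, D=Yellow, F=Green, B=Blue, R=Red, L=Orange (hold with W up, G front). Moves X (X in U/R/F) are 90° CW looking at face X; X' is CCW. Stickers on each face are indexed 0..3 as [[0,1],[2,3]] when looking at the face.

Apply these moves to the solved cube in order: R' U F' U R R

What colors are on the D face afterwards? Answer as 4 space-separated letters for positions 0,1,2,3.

After move 1 (R'): R=RRRR U=WBWB F=GWGW D=YGYG B=YBYB
After move 2 (U): U=WWBB F=RRGW R=YBRR B=OOYB L=GWOO
After move 3 (F'): F=RWRG U=WWYR R=GBYR D=WOYG L=GBOB
After move 4 (U): U=YWRW F=GBRG R=OOYR B=GBYB L=RWOB
After move 5 (R): R=YORO U=YBRG F=GORG D=WYYG B=WBWB
After move 6 (R): R=RYOO U=YORG F=GYRG D=WWYW B=GBBB
Query: D face = WWYW

Answer: W W Y W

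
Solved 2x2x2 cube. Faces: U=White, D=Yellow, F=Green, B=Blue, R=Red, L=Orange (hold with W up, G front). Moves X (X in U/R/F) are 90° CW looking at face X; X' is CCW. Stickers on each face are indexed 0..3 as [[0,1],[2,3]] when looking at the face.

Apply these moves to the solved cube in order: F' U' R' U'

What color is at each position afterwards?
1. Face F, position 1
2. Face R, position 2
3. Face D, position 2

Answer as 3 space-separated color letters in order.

Answer: B G Y

Derivation:
After move 1 (F'): F=GGGG U=WWRR R=YRYR D=OOYY L=OWOW
After move 2 (U'): U=WRWR F=OWGG R=GGYR B=YRBB L=BBOW
After move 3 (R'): R=GRGY U=WBWY F=ORGR D=OWYG B=YROB
After move 4 (U'): U=BYWW F=BBGR R=ORGY B=GROB L=YROW
Query 1: F[1] = B
Query 2: R[2] = G
Query 3: D[2] = Y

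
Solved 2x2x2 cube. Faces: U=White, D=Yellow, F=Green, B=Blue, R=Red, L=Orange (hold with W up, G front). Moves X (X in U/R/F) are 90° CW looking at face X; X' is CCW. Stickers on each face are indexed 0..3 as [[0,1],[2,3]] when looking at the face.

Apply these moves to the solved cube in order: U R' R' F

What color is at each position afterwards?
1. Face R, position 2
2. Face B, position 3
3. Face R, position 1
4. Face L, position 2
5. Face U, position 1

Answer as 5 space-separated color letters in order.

After move 1 (U): U=WWWW F=RRGG R=BBRR B=OOBB L=GGOO
After move 2 (R'): R=BRBR U=WBWO F=RWGW D=YRYG B=YOYB
After move 3 (R'): R=RRBB U=WYWY F=RBGO D=YWYW B=GORB
After move 4 (F): F=GROB U=WYOG R=WRYB D=BRYW L=GYOW
Query 1: R[2] = Y
Query 2: B[3] = B
Query 3: R[1] = R
Query 4: L[2] = O
Query 5: U[1] = Y

Answer: Y B R O Y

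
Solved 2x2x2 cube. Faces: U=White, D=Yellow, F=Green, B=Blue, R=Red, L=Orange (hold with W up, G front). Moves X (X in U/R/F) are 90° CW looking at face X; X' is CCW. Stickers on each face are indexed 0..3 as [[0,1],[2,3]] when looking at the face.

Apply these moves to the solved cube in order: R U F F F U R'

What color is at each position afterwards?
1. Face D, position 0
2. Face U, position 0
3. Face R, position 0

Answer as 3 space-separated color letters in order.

After move 1 (R): R=RRRR U=WGWG F=GYGY D=YBYB B=WBWB
After move 2 (U): U=WWGG F=RRGY R=WBRR B=OOWB L=GYOO
After move 3 (F): F=GRYR U=WWOY R=GBGR D=RWYB L=GYOB
After move 4 (F): F=YGRR U=WWBY R=OBYR D=GGYB L=GROW
After move 5 (F): F=RYRG U=WWWR R=BBYR D=YOYB L=GGOG
After move 6 (U): U=WWRW F=BBRG R=OOYR B=GGWB L=RYOG
After move 7 (R'): R=OROY U=WWRG F=BWRW D=YBYG B=BGOB
Query 1: D[0] = Y
Query 2: U[0] = W
Query 3: R[0] = O

Answer: Y W O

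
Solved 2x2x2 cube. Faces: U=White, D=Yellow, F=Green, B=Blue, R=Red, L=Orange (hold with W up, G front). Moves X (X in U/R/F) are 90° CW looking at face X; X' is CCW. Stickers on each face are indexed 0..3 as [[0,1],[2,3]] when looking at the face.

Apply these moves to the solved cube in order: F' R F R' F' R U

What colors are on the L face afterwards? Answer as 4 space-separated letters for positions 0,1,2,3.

Answer: G B O W

Derivation:
After move 1 (F'): F=GGGG U=WWRR R=YRYR D=OOYY L=OWOW
After move 2 (R): R=YYRR U=WGRG F=GOGY D=OBYB B=RBWB
After move 3 (F): F=GGYO U=WGWW R=RYGR D=RYYB L=OOOB
After move 4 (R'): R=YRRG U=WWWR F=GGYW D=RGYO B=BBYB
After move 5 (F'): F=GWGY U=WWYR R=GRRG D=OBYO L=OROW
After move 6 (R): R=RGGR U=WWYY F=GBGO D=OYYB B=RBWB
After move 7 (U): U=YWYW F=RGGO R=RBGR B=ORWB L=GBOW
Query: L face = GBOW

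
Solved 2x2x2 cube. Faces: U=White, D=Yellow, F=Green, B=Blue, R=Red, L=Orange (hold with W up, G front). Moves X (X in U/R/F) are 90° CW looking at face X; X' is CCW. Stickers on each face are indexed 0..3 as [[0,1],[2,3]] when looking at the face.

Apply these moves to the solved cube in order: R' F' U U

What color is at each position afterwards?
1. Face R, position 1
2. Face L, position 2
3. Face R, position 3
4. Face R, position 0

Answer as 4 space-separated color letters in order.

Answer: B O R O

Derivation:
After move 1 (R'): R=RRRR U=WBWB F=GWGW D=YGYG B=YBYB
After move 2 (F'): F=WWGG U=WBRR R=GRYR D=OOYG L=OBOW
After move 3 (U): U=RWRB F=GRGG R=YBYR B=OBYB L=WWOW
After move 4 (U): U=RRBW F=YBGG R=OBYR B=WWYB L=GROW
Query 1: R[1] = B
Query 2: L[2] = O
Query 3: R[3] = R
Query 4: R[0] = O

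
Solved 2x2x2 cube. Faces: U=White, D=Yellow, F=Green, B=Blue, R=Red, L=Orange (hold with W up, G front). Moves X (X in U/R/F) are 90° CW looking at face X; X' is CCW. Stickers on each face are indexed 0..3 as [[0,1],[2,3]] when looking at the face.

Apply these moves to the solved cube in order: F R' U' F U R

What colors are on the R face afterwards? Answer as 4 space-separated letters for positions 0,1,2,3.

After move 1 (F): F=GGGG U=WWOO R=WRWR D=RRYY L=OYOY
After move 2 (R'): R=RRWW U=WBOB F=GWGO D=RGYG B=YBRB
After move 3 (U'): U=BBWO F=OYGO R=GWWW B=RRRB L=YBOY
After move 4 (F): F=GOOY U=BBYB R=WWOW D=WGYG L=YROG
After move 5 (U): U=YBBB F=WWOY R=RROW B=YRRB L=GOOG
After move 6 (R): R=ORWR U=YWBY F=WGOG D=WRYY B=BRBB
Query: R face = ORWR

Answer: O R W R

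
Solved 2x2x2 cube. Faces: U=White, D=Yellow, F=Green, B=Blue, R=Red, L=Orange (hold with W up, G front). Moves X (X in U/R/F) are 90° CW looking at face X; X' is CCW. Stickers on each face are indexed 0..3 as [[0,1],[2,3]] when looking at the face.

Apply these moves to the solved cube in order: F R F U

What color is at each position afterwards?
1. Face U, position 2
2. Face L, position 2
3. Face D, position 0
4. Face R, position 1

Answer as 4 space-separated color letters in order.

After move 1 (F): F=GGGG U=WWOO R=WRWR D=RRYY L=OYOY
After move 2 (R): R=WWRR U=WGOG F=GRGY D=RBYB B=OBWB
After move 3 (F): F=GGYR U=WGYY R=OWGR D=RWYB L=OROB
After move 4 (U): U=YWYG F=OWYR R=OBGR B=ORWB L=GGOB
Query 1: U[2] = Y
Query 2: L[2] = O
Query 3: D[0] = R
Query 4: R[1] = B

Answer: Y O R B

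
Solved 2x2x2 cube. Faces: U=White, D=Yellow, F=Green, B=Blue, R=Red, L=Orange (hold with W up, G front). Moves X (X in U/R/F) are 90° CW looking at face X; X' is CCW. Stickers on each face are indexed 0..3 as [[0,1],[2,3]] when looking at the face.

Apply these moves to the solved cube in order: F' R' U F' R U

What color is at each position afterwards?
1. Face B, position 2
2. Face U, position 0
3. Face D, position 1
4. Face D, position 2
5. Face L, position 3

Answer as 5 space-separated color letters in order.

After move 1 (F'): F=GGGG U=WWRR R=YRYR D=OOYY L=OWOW
After move 2 (R'): R=RRYY U=WBRB F=GWGR D=OGYG B=YBOB
After move 3 (U): U=RWBB F=RRGR R=YBYY B=OWOB L=GWOW
After move 4 (F'): F=RRRG U=RWYY R=GBOY D=WWYG L=GBOB
After move 5 (R): R=OGYB U=RRYG F=RWRG D=WOYO B=YWWB
After move 6 (U): U=YRGR F=OGRG R=YWYB B=GBWB L=RWOB
Query 1: B[2] = W
Query 2: U[0] = Y
Query 3: D[1] = O
Query 4: D[2] = Y
Query 5: L[3] = B

Answer: W Y O Y B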